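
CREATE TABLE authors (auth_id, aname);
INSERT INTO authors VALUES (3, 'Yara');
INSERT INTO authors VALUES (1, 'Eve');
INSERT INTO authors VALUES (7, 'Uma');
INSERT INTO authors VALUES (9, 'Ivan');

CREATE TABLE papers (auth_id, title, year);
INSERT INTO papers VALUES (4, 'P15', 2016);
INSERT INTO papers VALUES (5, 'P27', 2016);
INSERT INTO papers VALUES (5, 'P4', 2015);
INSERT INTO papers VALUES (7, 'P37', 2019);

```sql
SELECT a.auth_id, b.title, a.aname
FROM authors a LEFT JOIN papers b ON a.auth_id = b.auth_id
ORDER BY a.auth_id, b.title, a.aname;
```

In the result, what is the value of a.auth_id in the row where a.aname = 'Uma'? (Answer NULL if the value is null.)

LEFT JOIN keeps every row from `authors`; unmatched rows get NULL for `papers`'s columns.
Matching on a.auth_id = b.auth_id.
- a[0] auth_id=3 → no match; kept with NULLs on the b side.
- a[1] auth_id=1 → no match; kept with NULLs on the b side.
- a[2] auth_id=7 → 1 match(es) in b → 1 row(s).
- a[3] auth_id=9 → no match; kept with NULLs on the b side.

7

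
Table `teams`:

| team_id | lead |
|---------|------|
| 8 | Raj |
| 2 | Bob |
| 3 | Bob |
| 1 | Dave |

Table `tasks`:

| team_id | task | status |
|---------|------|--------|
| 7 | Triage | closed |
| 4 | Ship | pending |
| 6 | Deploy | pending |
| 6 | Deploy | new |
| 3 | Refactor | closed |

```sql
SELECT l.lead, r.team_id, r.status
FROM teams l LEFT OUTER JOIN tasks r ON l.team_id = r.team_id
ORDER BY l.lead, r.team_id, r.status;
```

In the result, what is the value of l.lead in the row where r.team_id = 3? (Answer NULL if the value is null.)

LEFT JOIN keeps every row from `teams`; unmatched rows get NULL for `tasks`'s columns.
Matching on l.team_id = r.team_id.
- l[0] team_id=8 → no match; kept with NULLs on the r side.
- l[1] team_id=2 → no match; kept with NULLs on the r side.
- l[2] team_id=3 → 1 match(es) in r → 1 row(s).
- l[3] team_id=1 → no match; kept with NULLs on the r side.

Bob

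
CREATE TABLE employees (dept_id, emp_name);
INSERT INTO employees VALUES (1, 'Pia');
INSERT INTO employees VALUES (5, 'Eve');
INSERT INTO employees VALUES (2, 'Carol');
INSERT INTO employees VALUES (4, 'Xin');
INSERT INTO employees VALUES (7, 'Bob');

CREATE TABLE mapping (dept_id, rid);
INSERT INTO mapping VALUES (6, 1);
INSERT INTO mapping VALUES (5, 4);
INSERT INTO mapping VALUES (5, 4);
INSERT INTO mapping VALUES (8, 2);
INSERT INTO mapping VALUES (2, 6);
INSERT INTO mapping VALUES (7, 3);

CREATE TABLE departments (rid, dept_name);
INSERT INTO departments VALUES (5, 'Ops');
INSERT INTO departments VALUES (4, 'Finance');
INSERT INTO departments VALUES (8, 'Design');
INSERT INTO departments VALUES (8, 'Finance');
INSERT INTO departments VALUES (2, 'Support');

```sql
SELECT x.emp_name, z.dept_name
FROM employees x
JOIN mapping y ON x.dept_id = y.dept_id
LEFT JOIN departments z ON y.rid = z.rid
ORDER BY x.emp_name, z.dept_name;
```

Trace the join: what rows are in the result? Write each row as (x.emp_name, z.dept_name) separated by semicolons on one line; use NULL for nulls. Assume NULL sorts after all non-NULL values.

(Bob, NULL); (Carol, NULL); (Eve, Finance); (Eve, Finance)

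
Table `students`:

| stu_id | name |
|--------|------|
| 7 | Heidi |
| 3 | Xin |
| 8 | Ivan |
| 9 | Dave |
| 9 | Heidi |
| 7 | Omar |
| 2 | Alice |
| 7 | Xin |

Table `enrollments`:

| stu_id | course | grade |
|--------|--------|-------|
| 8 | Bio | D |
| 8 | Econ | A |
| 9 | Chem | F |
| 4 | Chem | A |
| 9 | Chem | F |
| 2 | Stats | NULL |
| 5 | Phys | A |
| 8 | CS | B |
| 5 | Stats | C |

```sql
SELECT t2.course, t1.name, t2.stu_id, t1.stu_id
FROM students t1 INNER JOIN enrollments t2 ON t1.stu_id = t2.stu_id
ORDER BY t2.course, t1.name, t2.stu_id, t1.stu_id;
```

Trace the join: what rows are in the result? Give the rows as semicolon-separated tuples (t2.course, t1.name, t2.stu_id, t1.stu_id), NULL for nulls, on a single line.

(Bio, Ivan, 8, 8); (CS, Ivan, 8, 8); (Chem, Dave, 9, 9); (Chem, Dave, 9, 9); (Chem, Heidi, 9, 9); (Chem, Heidi, 9, 9); (Econ, Ivan, 8, 8); (Stats, Alice, 2, 2)

INNER JOIN keeps only pairs where the ON condition holds.
Matching on t1.stu_id = t2.stu_id.
Matched pairs: 8.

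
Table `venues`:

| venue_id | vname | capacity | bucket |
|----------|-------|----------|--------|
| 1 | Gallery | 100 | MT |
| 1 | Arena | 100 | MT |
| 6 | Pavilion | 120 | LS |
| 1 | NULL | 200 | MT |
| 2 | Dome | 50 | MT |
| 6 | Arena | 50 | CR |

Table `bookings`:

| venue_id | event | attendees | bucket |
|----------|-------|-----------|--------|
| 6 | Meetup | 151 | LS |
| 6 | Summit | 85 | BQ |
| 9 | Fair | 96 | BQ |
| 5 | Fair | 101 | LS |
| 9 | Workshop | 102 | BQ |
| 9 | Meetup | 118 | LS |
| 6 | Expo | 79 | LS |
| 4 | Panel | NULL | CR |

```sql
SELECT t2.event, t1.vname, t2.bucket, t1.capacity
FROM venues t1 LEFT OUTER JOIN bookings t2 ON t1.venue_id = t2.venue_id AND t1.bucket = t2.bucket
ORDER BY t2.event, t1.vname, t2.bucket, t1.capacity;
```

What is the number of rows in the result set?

LEFT JOIN keeps every row from `venues`; unmatched rows get NULL for `bookings`'s columns.
Matching on t1.venue_id = t2.venue_id AND t1.bucket = t2.bucket.
- venue_id=1, bucket=MT: no t2 row matches, row kept with t2 columns NULL.
- venue_id=1, bucket=MT: no t2 row matches, row kept with t2 columns NULL.
- venue_id=6, bucket=LS: 2 matching t2 row(s), so 2 row(s) emitted.
- venue_id=1, bucket=MT: no t2 row matches, row kept with t2 columns NULL.
- venue_id=2, bucket=MT: no t2 row matches, row kept with t2 columns NULL.
- venue_id=6, bucket=CR: no t2 row matches, row kept with t2 columns NULL.
Total: 2 matched + 5 padded = 7 rows.

7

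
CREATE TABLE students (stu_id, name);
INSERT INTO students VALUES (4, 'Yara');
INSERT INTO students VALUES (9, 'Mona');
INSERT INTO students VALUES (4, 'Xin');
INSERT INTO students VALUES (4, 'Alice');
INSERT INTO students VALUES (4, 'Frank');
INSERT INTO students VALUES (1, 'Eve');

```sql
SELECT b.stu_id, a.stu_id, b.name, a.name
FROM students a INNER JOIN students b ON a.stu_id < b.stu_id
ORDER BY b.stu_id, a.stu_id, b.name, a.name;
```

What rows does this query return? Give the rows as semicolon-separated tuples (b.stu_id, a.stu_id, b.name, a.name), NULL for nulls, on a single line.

INNER JOIN keeps only pairs where the ON condition holds.
Matching on a.stu_id < b.stu_id.
Matched pairs: 9.

(4, 1, Alice, Eve); (4, 1, Frank, Eve); (4, 1, Xin, Eve); (4, 1, Yara, Eve); (9, 1, Mona, Eve); (9, 4, Mona, Alice); (9, 4, Mona, Frank); (9, 4, Mona, Xin); (9, 4, Mona, Yara)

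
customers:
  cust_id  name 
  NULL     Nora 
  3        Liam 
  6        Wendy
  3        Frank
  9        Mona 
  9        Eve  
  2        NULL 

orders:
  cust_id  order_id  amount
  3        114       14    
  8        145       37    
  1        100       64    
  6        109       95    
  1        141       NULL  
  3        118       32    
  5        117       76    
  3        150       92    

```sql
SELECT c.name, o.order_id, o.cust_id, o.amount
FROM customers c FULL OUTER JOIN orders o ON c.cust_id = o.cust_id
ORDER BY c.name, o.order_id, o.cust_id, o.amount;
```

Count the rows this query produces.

15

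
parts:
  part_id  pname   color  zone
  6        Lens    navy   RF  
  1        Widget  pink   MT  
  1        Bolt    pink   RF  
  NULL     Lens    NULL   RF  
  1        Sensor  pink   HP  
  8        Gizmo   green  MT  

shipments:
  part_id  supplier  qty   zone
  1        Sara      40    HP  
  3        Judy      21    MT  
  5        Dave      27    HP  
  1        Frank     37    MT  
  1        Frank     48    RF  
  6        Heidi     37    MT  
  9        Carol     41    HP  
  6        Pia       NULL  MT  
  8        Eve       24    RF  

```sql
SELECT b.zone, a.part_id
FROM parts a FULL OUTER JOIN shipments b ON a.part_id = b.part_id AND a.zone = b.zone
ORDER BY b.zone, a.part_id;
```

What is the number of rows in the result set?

12

FULL OUTER JOIN keeps every row from both sides; unmatched rows get NULL for the other side's columns.
Matching on a.part_id = b.part_id AND a.zone = b.zone. A NULL in a compared column never satisfies the condition.
- a (part_id=6, zone=RF) has no partner → padded with NULL.
- a (part_id=1, zone=MT) pairs with 1 row(s) of b.
- a (part_id=1, zone=RF) pairs with 1 row(s) of b.
- a (part_id=NULL, zone=RF) has no partner → padded with NULL.
- a (part_id=1, zone=HP) pairs with 1 row(s) of b.
- a (part_id=8, zone=MT) has no partner → padded with NULL.
- 6 b row(s) had no a match → kept, a columns NULL.
Total: 3 matched + 9 padded = 12 rows.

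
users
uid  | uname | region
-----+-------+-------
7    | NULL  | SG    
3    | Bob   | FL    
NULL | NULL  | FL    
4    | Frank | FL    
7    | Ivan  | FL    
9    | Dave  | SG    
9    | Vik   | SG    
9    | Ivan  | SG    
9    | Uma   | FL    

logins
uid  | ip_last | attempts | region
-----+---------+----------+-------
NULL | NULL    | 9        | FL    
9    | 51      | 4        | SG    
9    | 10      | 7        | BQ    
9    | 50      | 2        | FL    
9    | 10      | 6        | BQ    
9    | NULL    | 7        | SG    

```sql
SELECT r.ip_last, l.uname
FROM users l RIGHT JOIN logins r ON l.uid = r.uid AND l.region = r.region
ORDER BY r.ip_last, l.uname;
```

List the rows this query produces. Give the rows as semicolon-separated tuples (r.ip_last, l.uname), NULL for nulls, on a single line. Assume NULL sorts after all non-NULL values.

RIGHT JOIN keeps every row from `logins`; unmatched rows get NULL for `users`'s columns.
Matching on l.uid = r.uid AND l.region = r.region. A NULL in a compared column never satisfies the condition.
Matched pairs: 7; unmatched r rows kept: 3.

(10, NULL); (10, NULL); (50, Uma); (51, Dave); (51, Ivan); (51, Vik); (NULL, Dave); (NULL, Ivan); (NULL, Vik); (NULL, NULL)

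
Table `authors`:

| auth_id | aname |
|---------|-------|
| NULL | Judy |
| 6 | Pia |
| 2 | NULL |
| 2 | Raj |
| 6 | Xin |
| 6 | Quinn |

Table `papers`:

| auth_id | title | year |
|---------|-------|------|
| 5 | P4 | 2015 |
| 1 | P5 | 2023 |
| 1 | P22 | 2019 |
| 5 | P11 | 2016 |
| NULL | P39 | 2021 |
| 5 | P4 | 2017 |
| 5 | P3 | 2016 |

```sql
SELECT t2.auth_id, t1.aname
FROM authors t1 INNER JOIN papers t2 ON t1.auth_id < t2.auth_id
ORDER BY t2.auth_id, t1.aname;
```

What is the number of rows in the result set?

8

INNER JOIN keeps only pairs where the ON condition holds.
Matching on t1.auth_id < t2.auth_id. A NULL in a compared column never satisfies the condition.
Matched pairs: 8.
Total: 8 rows.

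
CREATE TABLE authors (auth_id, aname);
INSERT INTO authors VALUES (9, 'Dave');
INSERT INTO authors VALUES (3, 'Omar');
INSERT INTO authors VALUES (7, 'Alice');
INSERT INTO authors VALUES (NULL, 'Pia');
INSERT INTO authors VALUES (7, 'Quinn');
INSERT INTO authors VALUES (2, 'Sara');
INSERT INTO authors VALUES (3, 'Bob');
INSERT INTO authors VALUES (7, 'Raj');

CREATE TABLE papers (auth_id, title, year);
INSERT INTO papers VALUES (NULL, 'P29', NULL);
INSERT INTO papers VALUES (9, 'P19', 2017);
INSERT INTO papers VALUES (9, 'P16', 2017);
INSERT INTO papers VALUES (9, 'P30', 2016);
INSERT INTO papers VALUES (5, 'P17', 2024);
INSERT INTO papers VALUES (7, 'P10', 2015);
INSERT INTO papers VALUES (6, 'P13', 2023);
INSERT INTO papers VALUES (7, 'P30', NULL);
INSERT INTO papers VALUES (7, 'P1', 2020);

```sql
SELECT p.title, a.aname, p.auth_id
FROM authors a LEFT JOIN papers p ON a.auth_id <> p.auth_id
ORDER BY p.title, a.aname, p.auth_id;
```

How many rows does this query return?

45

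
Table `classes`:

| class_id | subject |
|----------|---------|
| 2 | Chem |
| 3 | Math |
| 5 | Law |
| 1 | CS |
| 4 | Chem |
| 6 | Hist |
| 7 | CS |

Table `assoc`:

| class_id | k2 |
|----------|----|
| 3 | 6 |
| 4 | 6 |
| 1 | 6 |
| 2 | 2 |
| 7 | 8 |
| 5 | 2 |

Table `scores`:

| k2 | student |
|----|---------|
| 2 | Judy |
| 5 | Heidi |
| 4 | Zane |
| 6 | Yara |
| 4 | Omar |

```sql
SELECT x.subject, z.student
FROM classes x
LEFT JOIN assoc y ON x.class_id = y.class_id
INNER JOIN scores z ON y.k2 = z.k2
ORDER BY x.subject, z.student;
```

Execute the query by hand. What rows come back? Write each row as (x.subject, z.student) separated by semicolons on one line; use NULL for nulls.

(CS, Yara); (Chem, Judy); (Chem, Yara); (Law, Judy); (Math, Yara)

Evaluate left to right. First `classes x LEFT JOIN assoc y` on class_id: 7 row(s).
Then INNER JOIN `scores z` on k2: keep only rows whose y.k2 appears in z.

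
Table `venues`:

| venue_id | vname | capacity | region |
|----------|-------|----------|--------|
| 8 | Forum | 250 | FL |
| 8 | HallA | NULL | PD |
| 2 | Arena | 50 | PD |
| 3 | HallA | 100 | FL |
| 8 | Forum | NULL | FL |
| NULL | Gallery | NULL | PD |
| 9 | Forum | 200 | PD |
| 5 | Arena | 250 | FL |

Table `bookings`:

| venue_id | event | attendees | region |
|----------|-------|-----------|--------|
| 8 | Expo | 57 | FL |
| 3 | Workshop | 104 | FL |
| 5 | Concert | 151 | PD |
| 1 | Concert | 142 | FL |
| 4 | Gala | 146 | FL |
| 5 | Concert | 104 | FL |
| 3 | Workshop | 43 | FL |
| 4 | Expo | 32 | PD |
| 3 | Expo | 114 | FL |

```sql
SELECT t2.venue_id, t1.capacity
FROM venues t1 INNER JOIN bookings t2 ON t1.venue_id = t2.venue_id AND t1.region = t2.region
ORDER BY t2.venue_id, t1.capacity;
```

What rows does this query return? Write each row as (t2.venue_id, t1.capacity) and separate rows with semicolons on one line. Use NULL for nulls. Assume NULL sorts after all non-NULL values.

INNER JOIN keeps only pairs where the ON condition holds.
Matching on t1.venue_id = t2.venue_id AND t1.region = t2.region. A NULL in a compared column never satisfies the condition.
Matched pairs: 6.

(3, 100); (3, 100); (3, 100); (5, 250); (8, 250); (8, NULL)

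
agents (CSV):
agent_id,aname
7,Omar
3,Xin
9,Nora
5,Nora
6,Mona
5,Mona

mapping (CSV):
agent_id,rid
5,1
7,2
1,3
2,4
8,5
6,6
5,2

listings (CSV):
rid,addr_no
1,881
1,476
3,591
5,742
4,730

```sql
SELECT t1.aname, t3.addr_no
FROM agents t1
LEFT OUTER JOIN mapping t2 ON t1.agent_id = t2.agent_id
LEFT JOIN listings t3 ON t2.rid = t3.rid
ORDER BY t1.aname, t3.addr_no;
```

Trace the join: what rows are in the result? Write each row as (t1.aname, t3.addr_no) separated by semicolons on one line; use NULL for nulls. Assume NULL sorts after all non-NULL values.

(Mona, 476); (Mona, 881); (Mona, NULL); (Mona, NULL); (Nora, 476); (Nora, 881); (Nora, NULL); (Nora, NULL); (Omar, NULL); (Xin, NULL)

Evaluate left to right. First `agents t1 LEFT JOIN mapping t2` on agent_id: 8 row(s).
Then LEFT JOIN `listings t3` on rid: each of those 8 rows is kept; rows whose t2.rid has no match in t3 get NULL for t3's columns.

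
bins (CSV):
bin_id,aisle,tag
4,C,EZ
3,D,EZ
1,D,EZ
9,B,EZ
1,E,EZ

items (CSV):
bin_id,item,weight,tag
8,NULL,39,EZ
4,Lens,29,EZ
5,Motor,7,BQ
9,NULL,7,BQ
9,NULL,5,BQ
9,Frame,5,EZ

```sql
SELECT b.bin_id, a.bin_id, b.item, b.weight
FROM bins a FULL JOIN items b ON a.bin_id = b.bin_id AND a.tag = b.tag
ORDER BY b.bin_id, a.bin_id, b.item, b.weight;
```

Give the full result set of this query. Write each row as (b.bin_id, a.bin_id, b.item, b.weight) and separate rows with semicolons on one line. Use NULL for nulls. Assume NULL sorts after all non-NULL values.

FULL OUTER JOIN keeps every row from both sides; unmatched rows get NULL for the other side's columns.
Matching on a.bin_id = b.bin_id AND a.tag = b.tag.
- a[0] bin_id=4, tag=EZ → 1 match(es) in b → 1 row(s).
- a[1] bin_id=3, tag=EZ → no match; kept with NULLs on the b side.
- a[2] bin_id=1, tag=EZ → no match; kept with NULLs on the b side.
- a[3] bin_id=9, tag=EZ → 1 match(es) in b → 1 row(s).
- a[4] bin_id=1, tag=EZ → no match; kept with NULLs on the b side.
- 4 row(s) from b found no a partner → padded with NULL.
After projecting and ordering:
b.bin_id | a.bin_id | b.item | b.weight
4 | 4 | Lens | 29
5 | NULL | Motor | 7
8 | NULL | NULL | 39
9 | 9 | Frame | 5
9 | NULL | NULL | 5
9 | NULL | NULL | 7
NULL | 1 | NULL | NULL
NULL | 1 | NULL | NULL
NULL | 3 | NULL | NULL

(4, 4, Lens, 29); (5, NULL, Motor, 7); (8, NULL, NULL, 39); (9, 9, Frame, 5); (9, NULL, NULL, 5); (9, NULL, NULL, 7); (NULL, 1, NULL, NULL); (NULL, 1, NULL, NULL); (NULL, 3, NULL, NULL)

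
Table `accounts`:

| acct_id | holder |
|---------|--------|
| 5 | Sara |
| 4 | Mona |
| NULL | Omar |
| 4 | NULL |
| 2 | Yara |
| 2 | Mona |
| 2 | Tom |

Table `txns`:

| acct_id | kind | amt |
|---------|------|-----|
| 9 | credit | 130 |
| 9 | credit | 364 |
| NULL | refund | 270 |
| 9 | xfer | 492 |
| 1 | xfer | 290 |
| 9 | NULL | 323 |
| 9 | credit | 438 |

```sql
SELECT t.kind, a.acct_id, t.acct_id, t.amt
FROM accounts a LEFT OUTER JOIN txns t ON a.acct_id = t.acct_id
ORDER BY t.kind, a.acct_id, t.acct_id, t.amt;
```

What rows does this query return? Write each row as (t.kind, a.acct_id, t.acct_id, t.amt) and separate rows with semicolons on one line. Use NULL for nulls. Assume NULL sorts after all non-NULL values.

(NULL, 2, NULL, NULL); (NULL, 2, NULL, NULL); (NULL, 2, NULL, NULL); (NULL, 4, NULL, NULL); (NULL, 4, NULL, NULL); (NULL, 5, NULL, NULL); (NULL, NULL, NULL, NULL)

LEFT JOIN keeps every row from `accounts`; unmatched rows get NULL for `txns`'s columns.
Matching on a.acct_id = t.acct_id. A NULL in a compared column never satisfies the condition.
- a (acct_id=5) has no partner → padded with NULL.
- a (acct_id=4) has no partner → padded with NULL.
- a (acct_id=NULL) has no partner → padded with NULL.
- a (acct_id=4) has no partner → padded with NULL.
- a (acct_id=2) has no partner → padded with NULL.
- a (acct_id=2) has no partner → padded with NULL.
- a (acct_id=2) has no partner → padded with NULL.
After projecting and ordering:
t.kind | a.acct_id | t.acct_id | t.amt
NULL | 2 | NULL | NULL
NULL | 2 | NULL | NULL
NULL | 2 | NULL | NULL
NULL | 4 | NULL | NULL
NULL | 4 | NULL | NULL
NULL | 5 | NULL | NULL
NULL | NULL | NULL | NULL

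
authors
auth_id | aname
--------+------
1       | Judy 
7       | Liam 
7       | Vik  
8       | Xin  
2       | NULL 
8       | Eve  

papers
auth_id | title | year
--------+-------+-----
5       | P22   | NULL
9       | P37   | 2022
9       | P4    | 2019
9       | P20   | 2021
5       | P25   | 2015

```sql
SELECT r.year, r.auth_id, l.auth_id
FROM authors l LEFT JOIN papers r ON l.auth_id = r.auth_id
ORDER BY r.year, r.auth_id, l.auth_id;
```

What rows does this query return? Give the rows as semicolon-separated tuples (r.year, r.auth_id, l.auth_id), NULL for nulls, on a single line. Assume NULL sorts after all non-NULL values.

(NULL, NULL, 1); (NULL, NULL, 2); (NULL, NULL, 7); (NULL, NULL, 7); (NULL, NULL, 8); (NULL, NULL, 8)

LEFT JOIN keeps every row from `authors`; unmatched rows get NULL for `papers`'s columns.
Matching on l.auth_id = r.auth_id.
- l (auth_id=1) has no partner → padded with NULL.
- l (auth_id=7) has no partner → padded with NULL.
- l (auth_id=7) has no partner → padded with NULL.
- l (auth_id=8) has no partner → padded with NULL.
- l (auth_id=2) has no partner → padded with NULL.
- l (auth_id=8) has no partner → padded with NULL.
After projecting and ordering:
r.year | r.auth_id | l.auth_id
NULL | NULL | 1
NULL | NULL | 2
NULL | NULL | 7
NULL | NULL | 7
NULL | NULL | 8
NULL | NULL | 8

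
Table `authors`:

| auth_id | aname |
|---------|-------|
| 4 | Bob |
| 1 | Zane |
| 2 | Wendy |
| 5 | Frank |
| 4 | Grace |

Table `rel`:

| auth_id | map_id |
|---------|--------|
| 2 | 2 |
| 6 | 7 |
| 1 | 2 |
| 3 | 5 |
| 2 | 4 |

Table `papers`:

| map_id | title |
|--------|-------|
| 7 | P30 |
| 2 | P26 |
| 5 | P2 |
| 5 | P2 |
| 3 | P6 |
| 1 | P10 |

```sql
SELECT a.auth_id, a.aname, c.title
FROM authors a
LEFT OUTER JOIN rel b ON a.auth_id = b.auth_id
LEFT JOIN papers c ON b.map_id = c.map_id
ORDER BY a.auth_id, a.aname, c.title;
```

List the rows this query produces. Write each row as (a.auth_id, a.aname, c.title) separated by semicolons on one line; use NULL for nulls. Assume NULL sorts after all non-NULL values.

Step 1 — a LEFT JOIN b on auth_id → 6 row(s).
Then LEFT JOIN `papers c` on map_id: each of those 6 rows is kept; rows whose b.map_id has no match in c get NULL for c's columns.

(1, Zane, P26); (2, Wendy, P26); (2, Wendy, NULL); (4, Bob, NULL); (4, Grace, NULL); (5, Frank, NULL)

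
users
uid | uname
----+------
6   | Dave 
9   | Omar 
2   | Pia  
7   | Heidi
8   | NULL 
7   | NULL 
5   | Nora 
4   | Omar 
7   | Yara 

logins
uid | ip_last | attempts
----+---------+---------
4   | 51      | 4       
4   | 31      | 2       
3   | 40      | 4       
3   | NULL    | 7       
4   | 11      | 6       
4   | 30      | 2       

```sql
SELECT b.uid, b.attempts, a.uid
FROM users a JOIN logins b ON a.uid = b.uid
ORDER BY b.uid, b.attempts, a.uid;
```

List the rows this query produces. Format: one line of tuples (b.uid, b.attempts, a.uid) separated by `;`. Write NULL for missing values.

(4, 2, 4); (4, 2, 4); (4, 4, 4); (4, 6, 4)

INNER JOIN keeps only pairs where the ON condition holds.
Matching on a.uid = b.uid.
- a[0] uid=6 → no match; dropped.
- a[1] uid=9 → no match; dropped.
- a[2] uid=2 → no match; dropped.
- a[3] uid=7 → no match; dropped.
- a[4] uid=8 → no match; dropped.
- a[5] uid=7 → no match; dropped.
- a[6] uid=5 → no match; dropped.
- a[7] uid=4 → 4 match(es) in b → 4 row(s).
- a[8] uid=7 → no match; dropped.
After projecting and ordering:
b.uid | b.attempts | a.uid
4 | 2 | 4
4 | 2 | 4
4 | 4 | 4
4 | 6 | 4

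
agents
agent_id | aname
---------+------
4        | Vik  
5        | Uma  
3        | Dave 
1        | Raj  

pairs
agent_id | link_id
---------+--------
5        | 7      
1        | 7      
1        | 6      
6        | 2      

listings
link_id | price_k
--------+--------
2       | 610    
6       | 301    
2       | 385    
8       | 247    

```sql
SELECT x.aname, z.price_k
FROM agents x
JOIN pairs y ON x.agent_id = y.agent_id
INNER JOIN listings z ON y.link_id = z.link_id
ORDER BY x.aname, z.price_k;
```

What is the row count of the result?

1

Joins associate left-to-right: agents INNER JOIN pairs on agent_id gives 3 intermediate row(s).
Then INNER JOIN `listings z` on link_id: keep only rows whose y.link_id appears in z.
Result: 1 row(s).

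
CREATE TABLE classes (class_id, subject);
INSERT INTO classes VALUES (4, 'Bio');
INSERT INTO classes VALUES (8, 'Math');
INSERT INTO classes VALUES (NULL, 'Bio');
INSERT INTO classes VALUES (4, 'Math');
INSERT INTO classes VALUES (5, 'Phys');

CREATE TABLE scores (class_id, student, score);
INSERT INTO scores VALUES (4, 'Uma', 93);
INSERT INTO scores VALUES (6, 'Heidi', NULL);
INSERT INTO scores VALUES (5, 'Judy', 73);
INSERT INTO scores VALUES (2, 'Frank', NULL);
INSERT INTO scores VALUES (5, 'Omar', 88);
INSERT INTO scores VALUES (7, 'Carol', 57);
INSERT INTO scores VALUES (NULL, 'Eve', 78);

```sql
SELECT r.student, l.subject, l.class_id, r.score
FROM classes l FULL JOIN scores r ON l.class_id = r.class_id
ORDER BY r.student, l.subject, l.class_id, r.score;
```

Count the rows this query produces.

FULL OUTER JOIN keeps every row from both sides; unmatched rows get NULL for the other side's columns.
Matching on l.class_id = r.class_id. A NULL in a compared column never satisfies the condition.
- l row (class_id=4): matches 1 r row(s) → 1 output row(s).
- l row (class_id=8): no match → kept, r columns NULL.
- l row (class_id=NULL): no match → kept, r columns NULL.
- l row (class_id=4): matches 1 r row(s) → 1 output row(s).
- l row (class_id=5): matches 2 r row(s) → 2 output row(s).
- 4 r row(s) had no l match → kept, l columns NULL.
Total: 4 matched + 6 padded = 10 rows.

10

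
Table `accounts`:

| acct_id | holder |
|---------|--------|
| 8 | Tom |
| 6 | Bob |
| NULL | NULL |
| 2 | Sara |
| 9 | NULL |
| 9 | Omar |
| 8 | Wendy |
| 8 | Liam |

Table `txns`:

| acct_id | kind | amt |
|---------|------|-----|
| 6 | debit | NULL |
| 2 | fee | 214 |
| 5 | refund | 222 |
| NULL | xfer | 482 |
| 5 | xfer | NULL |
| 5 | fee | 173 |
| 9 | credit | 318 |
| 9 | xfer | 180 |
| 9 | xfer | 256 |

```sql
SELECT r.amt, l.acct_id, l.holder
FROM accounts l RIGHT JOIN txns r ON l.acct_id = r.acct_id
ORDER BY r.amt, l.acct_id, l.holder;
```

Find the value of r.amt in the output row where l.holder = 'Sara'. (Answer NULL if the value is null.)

RIGHT JOIN keeps every row from `txns`; unmatched rows get NULL for `accounts`'s columns.
Matching on l.acct_id = r.acct_id. A NULL in a compared column never satisfies the condition.
- l row (acct_id=8): no match.
- l row (acct_id=6): matches 1 r row(s) → 1 output row(s).
- l row (acct_id=NULL): no match.
- l row (acct_id=2): matches 1 r row(s) → 1 output row(s).
- l row (acct_id=9): matches 3 r row(s) → 3 output row(s).
- l row (acct_id=9): matches 3 r row(s) → 3 output row(s).
- l row (acct_id=8): no match.
- l row (acct_id=8): no match.
- 4 r row(s) had no l match → kept, l columns NULL.

214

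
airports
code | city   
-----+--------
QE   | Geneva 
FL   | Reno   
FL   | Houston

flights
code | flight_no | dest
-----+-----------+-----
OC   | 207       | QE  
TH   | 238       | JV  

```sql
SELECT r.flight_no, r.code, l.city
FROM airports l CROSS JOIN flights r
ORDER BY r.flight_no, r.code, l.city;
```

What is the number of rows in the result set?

CROSS JOIN pairs every row of `airports` with every row of `flights`: 3 × 2 = 6 rows.

6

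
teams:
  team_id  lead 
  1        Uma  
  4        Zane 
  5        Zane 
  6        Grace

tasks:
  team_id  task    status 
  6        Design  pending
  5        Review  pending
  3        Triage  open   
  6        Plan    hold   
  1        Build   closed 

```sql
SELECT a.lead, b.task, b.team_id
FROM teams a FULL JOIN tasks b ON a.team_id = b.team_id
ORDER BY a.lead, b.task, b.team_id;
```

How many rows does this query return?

FULL OUTER JOIN keeps every row from both sides; unmatched rows get NULL for the other side's columns.
Matching on a.team_id = b.team_id.
- a[0] team_id=1 → 1 match(es) in b → 1 row(s).
- a[1] team_id=4 → no match; kept with NULLs on the b side.
- a[2] team_id=5 → 1 match(es) in b → 1 row(s).
- a[3] team_id=6 → 2 match(es) in b → 2 row(s).
- 1 row(s) from b found no a partner → padded with NULL.
Total: 4 matched + 2 padded = 6 rows.

6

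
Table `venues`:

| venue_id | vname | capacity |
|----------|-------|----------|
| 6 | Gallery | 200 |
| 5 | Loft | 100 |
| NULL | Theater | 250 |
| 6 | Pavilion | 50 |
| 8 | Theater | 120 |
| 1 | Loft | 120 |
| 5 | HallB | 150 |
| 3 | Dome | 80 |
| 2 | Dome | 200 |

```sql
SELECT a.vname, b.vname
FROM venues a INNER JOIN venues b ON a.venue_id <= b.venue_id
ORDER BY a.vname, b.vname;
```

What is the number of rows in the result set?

INNER JOIN keeps only pairs where the ON condition holds.
Matching on a.venue_id <= b.venue_id. A NULL in a compared column never satisfies the condition.
Matched pairs: 38.
Total: 38 rows.

38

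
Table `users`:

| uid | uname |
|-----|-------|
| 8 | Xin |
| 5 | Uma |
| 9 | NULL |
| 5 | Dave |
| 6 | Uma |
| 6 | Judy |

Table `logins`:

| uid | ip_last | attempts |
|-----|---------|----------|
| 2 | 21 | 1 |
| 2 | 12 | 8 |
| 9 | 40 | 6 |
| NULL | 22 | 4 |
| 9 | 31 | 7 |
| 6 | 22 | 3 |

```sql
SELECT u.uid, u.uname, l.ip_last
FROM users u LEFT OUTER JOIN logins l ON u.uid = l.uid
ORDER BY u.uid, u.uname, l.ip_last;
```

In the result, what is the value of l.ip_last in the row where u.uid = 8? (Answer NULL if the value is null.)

NULL

LEFT JOIN keeps every row from `users`; unmatched rows get NULL for `logins`'s columns.
Matching on u.uid = l.uid. A NULL in a compared column never satisfies the condition.
- uid=8: no l row matches, row kept with l columns NULL.
- uid=5: no l row matches, row kept with l columns NULL.
- uid=9: 2 matching l row(s), so 2 row(s) emitted.
- uid=5: no l row matches, row kept with l columns NULL.
- uid=6: 1 matching l row(s), so 1 row(s) emitted.
- uid=6: 1 matching l row(s), so 1 row(s) emitted.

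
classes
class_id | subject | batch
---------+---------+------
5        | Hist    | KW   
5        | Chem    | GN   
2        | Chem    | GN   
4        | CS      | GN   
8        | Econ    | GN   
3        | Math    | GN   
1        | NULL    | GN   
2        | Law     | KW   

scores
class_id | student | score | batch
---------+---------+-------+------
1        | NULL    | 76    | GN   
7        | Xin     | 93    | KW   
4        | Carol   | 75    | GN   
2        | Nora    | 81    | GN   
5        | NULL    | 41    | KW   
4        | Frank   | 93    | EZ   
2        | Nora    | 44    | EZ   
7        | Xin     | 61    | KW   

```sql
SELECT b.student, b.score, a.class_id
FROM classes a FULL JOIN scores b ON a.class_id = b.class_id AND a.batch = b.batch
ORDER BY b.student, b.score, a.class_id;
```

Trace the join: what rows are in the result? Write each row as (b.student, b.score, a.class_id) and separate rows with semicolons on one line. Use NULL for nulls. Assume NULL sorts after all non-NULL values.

(Carol, 75, 4); (Frank, 93, NULL); (Nora, 44, NULL); (Nora, 81, 2); (Xin, 61, NULL); (Xin, 93, NULL); (NULL, 41, 5); (NULL, 76, 1); (NULL, NULL, 2); (NULL, NULL, 3); (NULL, NULL, 5); (NULL, NULL, 8)

FULL OUTER JOIN keeps every row from both sides; unmatched rows get NULL for the other side's columns.
Matching on a.class_id = b.class_id AND a.batch = b.batch.
- a[0] class_id=5, batch=KW → 1 match(es) in b → 1 row(s).
- a[1] class_id=5, batch=GN → no match; kept with NULLs on the b side.
- a[2] class_id=2, batch=GN → 1 match(es) in b → 1 row(s).
- a[3] class_id=4, batch=GN → 1 match(es) in b → 1 row(s).
- a[4] class_id=8, batch=GN → no match; kept with NULLs on the b side.
- a[5] class_id=3, batch=GN → no match; kept with NULLs on the b side.
- a[6] class_id=1, batch=GN → 1 match(es) in b → 1 row(s).
- a[7] class_id=2, batch=KW → no match; kept with NULLs on the b side.
- 4 row(s) from b found no a partner → padded with NULL.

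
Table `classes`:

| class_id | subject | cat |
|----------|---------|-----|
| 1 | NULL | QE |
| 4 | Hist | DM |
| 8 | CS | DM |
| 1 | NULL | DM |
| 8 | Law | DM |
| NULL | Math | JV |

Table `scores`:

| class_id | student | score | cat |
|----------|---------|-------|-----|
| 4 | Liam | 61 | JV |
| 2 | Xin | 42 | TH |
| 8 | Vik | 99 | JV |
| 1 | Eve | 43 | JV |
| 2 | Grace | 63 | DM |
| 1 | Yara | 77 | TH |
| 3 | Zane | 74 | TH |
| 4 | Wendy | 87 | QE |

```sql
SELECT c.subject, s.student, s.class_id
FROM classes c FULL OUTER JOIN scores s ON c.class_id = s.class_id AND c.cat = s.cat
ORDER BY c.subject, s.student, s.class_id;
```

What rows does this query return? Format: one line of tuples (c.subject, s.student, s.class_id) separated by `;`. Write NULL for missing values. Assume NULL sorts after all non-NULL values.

(CS, NULL, NULL); (Hist, NULL, NULL); (Law, NULL, NULL); (Math, NULL, NULL); (NULL, Eve, 1); (NULL, Grace, 2); (NULL, Liam, 4); (NULL, Vik, 8); (NULL, Wendy, 4); (NULL, Xin, 2); (NULL, Yara, 1); (NULL, Zane, 3); (NULL, NULL, NULL); (NULL, NULL, NULL)

FULL OUTER JOIN keeps every row from both sides; unmatched rows get NULL for the other side's columns.
Matching on c.class_id = s.class_id AND c.cat = s.cat. A NULL in a compared column never satisfies the condition.
- c (class_id=1, cat=QE) has no partner → padded with NULL.
- c (class_id=4, cat=DM) has no partner → padded with NULL.
- c (class_id=8, cat=DM) has no partner → padded with NULL.
- c (class_id=1, cat=DM) has no partner → padded with NULL.
- c (class_id=8, cat=DM) has no partner → padded with NULL.
- c (class_id=NULL, cat=JV) has no partner → padded with NULL.
- plus 8 unmatched s row(s), each kept with NULL c columns.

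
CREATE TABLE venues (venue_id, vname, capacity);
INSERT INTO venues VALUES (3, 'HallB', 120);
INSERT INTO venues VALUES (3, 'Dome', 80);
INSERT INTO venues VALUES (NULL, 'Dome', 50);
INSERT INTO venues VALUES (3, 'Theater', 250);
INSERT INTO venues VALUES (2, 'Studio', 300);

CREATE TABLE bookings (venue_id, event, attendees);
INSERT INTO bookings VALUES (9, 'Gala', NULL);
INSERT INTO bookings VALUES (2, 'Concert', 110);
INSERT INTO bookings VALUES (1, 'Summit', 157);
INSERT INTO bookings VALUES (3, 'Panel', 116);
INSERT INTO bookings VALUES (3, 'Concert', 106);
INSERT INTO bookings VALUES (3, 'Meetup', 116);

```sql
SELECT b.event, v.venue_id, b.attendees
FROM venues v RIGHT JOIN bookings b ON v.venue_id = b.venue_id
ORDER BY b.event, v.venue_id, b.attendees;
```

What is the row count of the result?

12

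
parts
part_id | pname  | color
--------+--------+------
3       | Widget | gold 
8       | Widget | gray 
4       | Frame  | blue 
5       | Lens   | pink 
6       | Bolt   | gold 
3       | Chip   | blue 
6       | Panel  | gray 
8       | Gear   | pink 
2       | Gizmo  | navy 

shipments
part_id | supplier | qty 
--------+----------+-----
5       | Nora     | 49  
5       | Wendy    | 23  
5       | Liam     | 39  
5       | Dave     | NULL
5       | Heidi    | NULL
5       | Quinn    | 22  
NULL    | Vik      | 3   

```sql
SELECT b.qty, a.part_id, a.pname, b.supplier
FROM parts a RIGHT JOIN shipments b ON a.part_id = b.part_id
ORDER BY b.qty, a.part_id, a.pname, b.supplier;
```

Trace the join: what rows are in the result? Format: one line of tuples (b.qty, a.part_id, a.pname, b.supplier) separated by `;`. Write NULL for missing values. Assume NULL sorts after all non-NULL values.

RIGHT JOIN keeps every row from `shipments`; unmatched rows get NULL for `parts`'s columns.
Matching on a.part_id = b.part_id. A NULL in a compared column never satisfies the condition.
- a[0] part_id=3 → no match.
- a[1] part_id=8 → no match.
- a[2] part_id=4 → no match.
- a[3] part_id=5 → 6 match(es) in b → 6 row(s).
- a[4] part_id=6 → no match.
- a[5] part_id=3 → no match.
- a[6] part_id=6 → no match.
- a[7] part_id=8 → no match.
- a[8] part_id=2 → no match.
- 1 row(s) from b found no a partner → padded with NULL.
After projecting and ordering:
b.qty | a.part_id | a.pname | b.supplier
3 | NULL | NULL | Vik
22 | 5 | Lens | Quinn
23 | 5 | Lens | Wendy
39 | 5 | Lens | Liam
49 | 5 | Lens | Nora
NULL | 5 | Lens | Dave
NULL | 5 | Lens | Heidi

(3, NULL, NULL, Vik); (22, 5, Lens, Quinn); (23, 5, Lens, Wendy); (39, 5, Lens, Liam); (49, 5, Lens, Nora); (NULL, 5, Lens, Dave); (NULL, 5, Lens, Heidi)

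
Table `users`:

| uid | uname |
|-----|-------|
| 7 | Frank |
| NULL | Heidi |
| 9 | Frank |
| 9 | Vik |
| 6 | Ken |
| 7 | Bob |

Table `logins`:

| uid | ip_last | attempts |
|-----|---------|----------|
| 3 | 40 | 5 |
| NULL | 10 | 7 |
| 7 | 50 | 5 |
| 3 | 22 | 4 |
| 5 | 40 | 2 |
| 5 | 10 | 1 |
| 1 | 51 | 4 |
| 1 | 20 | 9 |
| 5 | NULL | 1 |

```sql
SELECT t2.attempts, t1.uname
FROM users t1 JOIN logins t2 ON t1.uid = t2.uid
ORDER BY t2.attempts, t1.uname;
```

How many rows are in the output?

INNER JOIN keeps only pairs where the ON condition holds.
Matching on t1.uid = t2.uid. A NULL in a compared column never satisfies the condition.
Matched pairs: 2.
Total: 2 rows.

2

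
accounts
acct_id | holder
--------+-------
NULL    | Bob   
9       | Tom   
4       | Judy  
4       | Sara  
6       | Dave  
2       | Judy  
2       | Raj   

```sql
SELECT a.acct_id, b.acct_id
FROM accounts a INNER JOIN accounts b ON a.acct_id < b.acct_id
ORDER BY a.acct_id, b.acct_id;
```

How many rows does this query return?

INNER JOIN keeps only pairs where the ON condition holds.
Matching on a.acct_id < b.acct_id. A NULL in a compared column never satisfies the condition.
- acct_id=NULL: no matching b row, dropped.
- acct_id=9: no matching b row, dropped.
- acct_id=4: 2 matching b row(s), so 2 row(s) emitted.
- acct_id=4: 2 matching b row(s), so 2 row(s) emitted.
- acct_id=6: 1 matching b row(s), so 1 row(s) emitted.
- acct_id=2: 4 matching b row(s), so 4 row(s) emitted.
- acct_id=2: 4 matching b row(s), so 4 row(s) emitted.
Total: 13 rows.

13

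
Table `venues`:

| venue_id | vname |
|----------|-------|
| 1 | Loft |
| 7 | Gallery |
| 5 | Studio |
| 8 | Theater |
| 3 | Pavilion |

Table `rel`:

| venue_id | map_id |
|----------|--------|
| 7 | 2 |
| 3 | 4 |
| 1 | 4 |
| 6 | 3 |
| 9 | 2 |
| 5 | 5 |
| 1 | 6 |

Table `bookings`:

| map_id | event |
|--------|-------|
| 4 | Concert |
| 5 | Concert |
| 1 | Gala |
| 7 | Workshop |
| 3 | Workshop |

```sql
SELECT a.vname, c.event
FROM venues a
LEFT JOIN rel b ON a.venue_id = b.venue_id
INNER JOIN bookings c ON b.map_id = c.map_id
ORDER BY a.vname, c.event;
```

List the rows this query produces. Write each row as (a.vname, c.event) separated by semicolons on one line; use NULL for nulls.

Step 1 — a LEFT JOIN b on venue_id → 6 row(s).
Then INNER JOIN `bookings c` on map_id: keep only rows whose b.map_id appears in c.

(Loft, Concert); (Pavilion, Concert); (Studio, Concert)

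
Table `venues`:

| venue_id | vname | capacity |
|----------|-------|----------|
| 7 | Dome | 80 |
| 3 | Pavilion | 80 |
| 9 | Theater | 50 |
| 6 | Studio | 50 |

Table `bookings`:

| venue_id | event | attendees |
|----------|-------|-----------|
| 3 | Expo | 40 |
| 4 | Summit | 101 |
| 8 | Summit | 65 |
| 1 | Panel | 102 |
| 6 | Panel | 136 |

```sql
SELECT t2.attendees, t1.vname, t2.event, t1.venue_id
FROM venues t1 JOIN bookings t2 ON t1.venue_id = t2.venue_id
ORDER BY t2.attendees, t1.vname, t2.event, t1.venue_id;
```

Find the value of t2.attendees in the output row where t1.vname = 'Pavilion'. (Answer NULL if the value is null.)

40

INNER JOIN keeps only pairs where the ON condition holds.
Matching on t1.venue_id = t2.venue_id.
- t1[0] venue_id=7 → no match; dropped.
- t1[1] venue_id=3 → 1 match(es) in t2 → 1 row(s).
- t1[2] venue_id=9 → no match; dropped.
- t1[3] venue_id=6 → 1 match(es) in t2 → 1 row(s).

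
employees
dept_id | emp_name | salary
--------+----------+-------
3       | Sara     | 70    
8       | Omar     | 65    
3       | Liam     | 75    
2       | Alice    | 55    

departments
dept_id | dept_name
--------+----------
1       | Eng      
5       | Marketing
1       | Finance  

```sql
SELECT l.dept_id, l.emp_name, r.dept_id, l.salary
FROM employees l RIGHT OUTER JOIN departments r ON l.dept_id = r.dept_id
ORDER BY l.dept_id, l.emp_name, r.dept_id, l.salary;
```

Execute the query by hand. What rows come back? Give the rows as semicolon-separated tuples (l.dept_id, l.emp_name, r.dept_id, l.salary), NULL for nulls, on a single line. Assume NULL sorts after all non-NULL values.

(NULL, NULL, 1, NULL); (NULL, NULL, 1, NULL); (NULL, NULL, 5, NULL)

RIGHT JOIN keeps every row from `departments`; unmatched rows get NULL for `employees`'s columns.
Matching on l.dept_id = r.dept_id.
- l row (dept_id=3): no match.
- l row (dept_id=8): no match.
- l row (dept_id=3): no match.
- l row (dept_id=2): no match.
- 3 r row(s) had no l match → kept, l columns NULL.
After projecting and ordering:
l.dept_id | l.emp_name | r.dept_id | l.salary
NULL | NULL | 1 | NULL
NULL | NULL | 1 | NULL
NULL | NULL | 5 | NULL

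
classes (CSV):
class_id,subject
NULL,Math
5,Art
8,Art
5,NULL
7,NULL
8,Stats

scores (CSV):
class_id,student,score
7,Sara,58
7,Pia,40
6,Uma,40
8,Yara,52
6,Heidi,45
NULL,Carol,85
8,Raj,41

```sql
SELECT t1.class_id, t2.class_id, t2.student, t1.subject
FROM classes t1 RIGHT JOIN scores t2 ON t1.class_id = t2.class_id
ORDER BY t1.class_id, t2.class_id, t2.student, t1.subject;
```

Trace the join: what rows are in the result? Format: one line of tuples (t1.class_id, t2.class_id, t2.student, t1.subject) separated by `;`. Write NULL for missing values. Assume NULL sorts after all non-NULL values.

(7, 7, Pia, NULL); (7, 7, Sara, NULL); (8, 8, Raj, Art); (8, 8, Raj, Stats); (8, 8, Yara, Art); (8, 8, Yara, Stats); (NULL, 6, Heidi, NULL); (NULL, 6, Uma, NULL); (NULL, NULL, Carol, NULL)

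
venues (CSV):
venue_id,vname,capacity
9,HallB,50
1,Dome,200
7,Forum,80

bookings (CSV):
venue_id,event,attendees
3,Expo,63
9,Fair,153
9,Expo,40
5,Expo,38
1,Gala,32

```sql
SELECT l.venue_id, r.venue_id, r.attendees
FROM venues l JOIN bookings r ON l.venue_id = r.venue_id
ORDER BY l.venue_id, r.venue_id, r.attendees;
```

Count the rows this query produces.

INNER JOIN keeps only pairs where the ON condition holds.
Matching on l.venue_id = r.venue_id.
- venue_id=9: 2 matching r row(s), so 2 row(s) emitted.
- venue_id=1: 1 matching r row(s), so 1 row(s) emitted.
- venue_id=7: no matching r row, dropped.
Total: 3 rows.

3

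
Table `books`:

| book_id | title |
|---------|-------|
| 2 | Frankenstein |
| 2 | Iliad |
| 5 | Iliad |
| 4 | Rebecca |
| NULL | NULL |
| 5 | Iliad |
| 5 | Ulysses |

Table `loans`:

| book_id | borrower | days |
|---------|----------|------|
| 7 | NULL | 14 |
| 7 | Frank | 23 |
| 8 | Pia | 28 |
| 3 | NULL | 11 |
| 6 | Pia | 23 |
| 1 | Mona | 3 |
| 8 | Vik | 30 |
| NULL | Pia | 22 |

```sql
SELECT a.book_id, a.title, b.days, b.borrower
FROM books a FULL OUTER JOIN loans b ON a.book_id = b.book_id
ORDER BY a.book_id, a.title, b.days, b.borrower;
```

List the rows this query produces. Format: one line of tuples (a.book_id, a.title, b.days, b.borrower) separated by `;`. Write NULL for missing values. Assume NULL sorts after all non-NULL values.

(2, Frankenstein, NULL, NULL); (2, Iliad, NULL, NULL); (4, Rebecca, NULL, NULL); (5, Iliad, NULL, NULL); (5, Iliad, NULL, NULL); (5, Ulysses, NULL, NULL); (NULL, NULL, 3, Mona); (NULL, NULL, 11, NULL); (NULL, NULL, 14, NULL); (NULL, NULL, 22, Pia); (NULL, NULL, 23, Frank); (NULL, NULL, 23, Pia); (NULL, NULL, 28, Pia); (NULL, NULL, 30, Vik); (NULL, NULL, NULL, NULL)

FULL OUTER JOIN keeps every row from both sides; unmatched rows get NULL for the other side's columns.
Matching on a.book_id = b.book_id. A NULL in a compared column never satisfies the condition.
- book_id=2: no b row matches, row kept with b columns NULL.
- book_id=2: no b row matches, row kept with b columns NULL.
- book_id=5: no b row matches, row kept with b columns NULL.
- book_id=4: no b row matches, row kept with b columns NULL.
- book_id=NULL: no b row matches, row kept with b columns NULL.
- book_id=5: no b row matches, row kept with b columns NULL.
- book_id=5: no b row matches, row kept with b columns NULL.
- 8 b row(s) had no a match → kept, a columns NULL.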